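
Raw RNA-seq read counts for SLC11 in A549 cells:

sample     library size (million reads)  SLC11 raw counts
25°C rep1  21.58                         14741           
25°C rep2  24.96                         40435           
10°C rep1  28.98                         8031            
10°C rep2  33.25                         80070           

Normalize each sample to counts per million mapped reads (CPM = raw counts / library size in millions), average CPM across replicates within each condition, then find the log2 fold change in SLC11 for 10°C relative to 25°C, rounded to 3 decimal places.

0.221

CPM(25°C rep1) = 14741 / 21.58 = 683.0862
CPM(25°C rep2) = 40435 / 24.96 = 1619.9920
CPM(10°C rep1) = 8031 / 28.98 = 277.1222
CPM(10°C rep2) = 80070 / 33.25 = 2408.1203
mean CPM(25°C) = 1151.5391; mean CPM(10°C) = 1342.6212
Fold change = 1342.6212 / 1151.5391 = 1.16594
log2(1.16594) = 0.2215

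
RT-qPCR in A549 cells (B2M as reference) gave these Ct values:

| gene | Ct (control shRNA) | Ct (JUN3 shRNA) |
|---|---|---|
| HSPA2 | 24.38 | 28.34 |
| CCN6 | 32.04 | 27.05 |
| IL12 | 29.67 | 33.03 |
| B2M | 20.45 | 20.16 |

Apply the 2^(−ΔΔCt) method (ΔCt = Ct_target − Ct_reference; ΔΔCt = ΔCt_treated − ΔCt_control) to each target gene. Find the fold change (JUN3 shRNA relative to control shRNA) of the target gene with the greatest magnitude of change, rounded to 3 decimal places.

25.992

HSPA2: ΔΔCt = (28.34−20.16) − (24.38−20.45) = 8.18 − 3.93 = 4.25; fold change = 2^-4.25 = 0.053
CCN6: ΔΔCt = (27.05−20.16) − (32.04−20.45) = 6.89 − 11.59 = -4.70; fold change = 2^4.70 = 25.992
IL12: ΔΔCt = (33.03−20.16) − (29.67−20.45) = 12.87 − 9.22 = 3.65; fold change = 2^-3.65 = 0.080
CCN6 has the largest |ΔΔCt| = 4.70.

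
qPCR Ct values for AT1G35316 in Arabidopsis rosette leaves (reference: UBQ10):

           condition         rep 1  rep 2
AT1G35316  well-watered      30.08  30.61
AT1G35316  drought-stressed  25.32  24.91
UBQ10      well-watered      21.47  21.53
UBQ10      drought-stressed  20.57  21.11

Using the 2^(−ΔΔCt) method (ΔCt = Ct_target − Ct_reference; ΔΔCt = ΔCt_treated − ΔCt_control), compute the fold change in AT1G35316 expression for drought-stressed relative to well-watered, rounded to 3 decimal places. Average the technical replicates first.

Mean Ct: AT1G35316 well-watered 30.345; AT1G35316 drought-stressed 25.115; UBQ10 well-watered 21.500; UBQ10 drought-stressed 20.840
ΔCt(well-watered) = 30.345 − 21.500 = 8.845
ΔCt(drought-stressed) = 25.115 − 20.840 = 4.275
ΔΔCt = 4.275 − 8.845 = -4.570
Fold change = 2^(−(-4.570)) = 2^4.570 = 23.7524

23.752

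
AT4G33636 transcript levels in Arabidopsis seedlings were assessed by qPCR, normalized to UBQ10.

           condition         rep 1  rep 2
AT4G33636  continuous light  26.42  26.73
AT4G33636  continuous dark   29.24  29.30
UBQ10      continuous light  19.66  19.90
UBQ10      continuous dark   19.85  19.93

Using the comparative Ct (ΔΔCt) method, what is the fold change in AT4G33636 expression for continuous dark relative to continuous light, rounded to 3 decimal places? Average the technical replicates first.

0.167

Mean Ct: AT4G33636 continuous light 26.575; AT4G33636 continuous dark 29.270; UBQ10 continuous light 19.780; UBQ10 continuous dark 19.890
ΔCt(continuous light) = 26.575 − 19.780 = 6.795
ΔCt(continuous dark) = 29.270 − 19.890 = 9.380
ΔΔCt = 9.380 − 6.795 = 2.585
Fold change = 2^(−2.585) = 0.1667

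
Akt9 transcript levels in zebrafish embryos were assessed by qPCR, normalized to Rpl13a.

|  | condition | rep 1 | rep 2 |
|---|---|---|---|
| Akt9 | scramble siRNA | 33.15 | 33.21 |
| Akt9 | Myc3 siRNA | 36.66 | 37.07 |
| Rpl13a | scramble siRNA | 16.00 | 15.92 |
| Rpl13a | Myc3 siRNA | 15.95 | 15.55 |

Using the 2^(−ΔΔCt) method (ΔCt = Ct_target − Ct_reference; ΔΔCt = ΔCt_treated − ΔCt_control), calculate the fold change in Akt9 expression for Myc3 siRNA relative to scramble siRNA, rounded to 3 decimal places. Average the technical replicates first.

Mean Ct: Akt9 scramble siRNA 33.180; Akt9 Myc3 siRNA 36.865; Rpl13a scramble siRNA 15.960; Rpl13a Myc3 siRNA 15.750
ΔCt(scramble siRNA) = 33.180 − 15.960 = 17.220
ΔCt(Myc3 siRNA) = 36.865 − 15.750 = 21.115
ΔΔCt = 21.115 − 17.220 = 3.895
Fold change = 2^(−3.895) = 0.0672

0.067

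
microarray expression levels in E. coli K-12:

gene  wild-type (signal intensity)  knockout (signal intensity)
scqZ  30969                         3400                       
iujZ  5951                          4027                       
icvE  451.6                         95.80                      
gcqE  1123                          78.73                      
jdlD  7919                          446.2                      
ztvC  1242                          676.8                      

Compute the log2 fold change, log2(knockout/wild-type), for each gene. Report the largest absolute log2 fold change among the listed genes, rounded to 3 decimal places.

log2(3400/30969) = -3.187  (scqZ)
log2(4027/5951) = -0.563  (iujZ)
log2(95.80/451.6) = -2.237  (icvE)
log2(78.73/1123) = -3.834  (gcqE)
log2(446.2/7919) = -4.150  (jdlD)
log2(676.8/1242) = -0.876  (ztvC)
The largest magnitude belongs to jdlD.

4.150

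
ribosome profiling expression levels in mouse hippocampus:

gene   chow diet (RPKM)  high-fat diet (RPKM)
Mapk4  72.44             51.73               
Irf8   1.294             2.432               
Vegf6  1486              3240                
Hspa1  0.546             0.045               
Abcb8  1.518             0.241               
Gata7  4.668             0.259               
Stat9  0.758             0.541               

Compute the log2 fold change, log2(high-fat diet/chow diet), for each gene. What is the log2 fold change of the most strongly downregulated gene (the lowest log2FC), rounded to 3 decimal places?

-4.172

log2(51.73/72.44) = -0.486  (Mapk4)
log2(2.432/1.294) = 0.910  (Irf8)
log2(3240/1486) = 1.125  (Vegf6)
log2(0.045/0.546) = -3.601  (Hspa1)
log2(0.241/1.518) = -2.655  (Abcb8)
log2(0.259/4.668) = -4.172  (Gata7)
log2(0.541/0.758) = -0.487  (Stat9)
Gata7 is most strongly downregulated.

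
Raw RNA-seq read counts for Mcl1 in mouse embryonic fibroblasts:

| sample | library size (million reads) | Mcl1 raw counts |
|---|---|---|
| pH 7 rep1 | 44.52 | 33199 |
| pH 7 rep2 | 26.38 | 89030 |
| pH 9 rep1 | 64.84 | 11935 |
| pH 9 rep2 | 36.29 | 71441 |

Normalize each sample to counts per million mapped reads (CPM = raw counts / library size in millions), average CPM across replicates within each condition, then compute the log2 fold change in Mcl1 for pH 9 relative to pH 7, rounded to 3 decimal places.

CPM(pH 7 rep1) = 33199 / 44.52 = 745.7098
CPM(pH 7 rep2) = 89030 / 26.38 = 3374.9052
CPM(pH 9 rep1) = 11935 / 64.84 = 184.0685
CPM(pH 9 rep2) = 71441 / 36.29 = 1968.6139
mean CPM(pH 7) = 2060.3075; mean CPM(pH 9) = 1076.3412
Fold change = 1076.3412 / 2060.3075 = 0.52242
log2(0.52242) = -0.9367

-0.937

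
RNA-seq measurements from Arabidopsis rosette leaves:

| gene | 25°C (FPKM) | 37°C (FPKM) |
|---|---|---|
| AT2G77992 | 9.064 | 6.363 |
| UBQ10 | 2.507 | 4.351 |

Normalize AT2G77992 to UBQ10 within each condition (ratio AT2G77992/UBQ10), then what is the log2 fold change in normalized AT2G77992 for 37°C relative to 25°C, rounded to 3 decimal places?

AT2G77992/UBQ10 (25°C) = 9.064 / 2.507 = 3.6155
AT2G77992/UBQ10 (37°C) = 6.363 / 4.351 = 1.4624
Fold change = 1.4624 / 3.6155 = 0.4045
log2(0.4045) = -1.3058

-1.306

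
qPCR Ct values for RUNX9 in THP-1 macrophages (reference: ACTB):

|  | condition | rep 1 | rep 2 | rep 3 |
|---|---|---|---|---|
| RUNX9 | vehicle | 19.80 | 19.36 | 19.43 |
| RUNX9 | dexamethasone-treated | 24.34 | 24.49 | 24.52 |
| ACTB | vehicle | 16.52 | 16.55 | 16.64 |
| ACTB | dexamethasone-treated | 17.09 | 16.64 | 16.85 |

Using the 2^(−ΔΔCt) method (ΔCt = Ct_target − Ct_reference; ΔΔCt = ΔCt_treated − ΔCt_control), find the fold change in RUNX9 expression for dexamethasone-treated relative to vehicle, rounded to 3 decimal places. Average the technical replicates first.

0.040

Mean Ct: RUNX9 vehicle 19.530; RUNX9 dexamethasone-treated 24.450; ACTB vehicle 16.570; ACTB dexamethasone-treated 16.860
ΔCt(vehicle) = 19.530 − 16.570 = 2.960
ΔCt(dexamethasone-treated) = 24.450 − 16.860 = 7.590
ΔΔCt = 7.590 − 2.960 = 4.630
Fold change = 2^(−4.630) = 0.0404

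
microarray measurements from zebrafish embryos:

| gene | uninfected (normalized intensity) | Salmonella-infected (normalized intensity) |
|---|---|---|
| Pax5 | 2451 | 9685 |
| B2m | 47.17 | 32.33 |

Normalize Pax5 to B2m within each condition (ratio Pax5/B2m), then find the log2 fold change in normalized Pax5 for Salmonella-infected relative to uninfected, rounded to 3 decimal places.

2.527

Pax5/B2m (uninfected) = 2451 / 47.17 = 51.961
Pax5/B2m (Salmonella-infected) = 9685 / 32.33 = 299.57
Fold change = 299.57 / 51.961 = 5.7652
log2(5.7652) = 2.5274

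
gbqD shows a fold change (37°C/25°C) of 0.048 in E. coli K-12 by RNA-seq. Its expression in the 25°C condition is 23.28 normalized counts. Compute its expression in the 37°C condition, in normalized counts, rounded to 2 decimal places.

1.12

37°C expression = 23.28 × 0.048 = 1.12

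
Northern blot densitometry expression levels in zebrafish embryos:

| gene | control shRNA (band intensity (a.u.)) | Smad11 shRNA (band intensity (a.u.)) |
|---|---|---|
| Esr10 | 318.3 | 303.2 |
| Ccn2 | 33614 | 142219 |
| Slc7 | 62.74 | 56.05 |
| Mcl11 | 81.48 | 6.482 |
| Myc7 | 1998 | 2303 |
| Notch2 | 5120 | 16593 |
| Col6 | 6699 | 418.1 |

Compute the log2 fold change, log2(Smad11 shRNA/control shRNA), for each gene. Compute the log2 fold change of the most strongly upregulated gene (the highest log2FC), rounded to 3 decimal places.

2.081

log2(303.2/318.3) = -0.070  (Esr10)
log2(142219/33614) = 2.081  (Ccn2)
log2(56.05/62.74) = -0.163  (Slc7)
log2(6.482/81.48) = -3.652  (Mcl11)
log2(2303/1998) = 0.205  (Myc7)
log2(16593/5120) = 1.696  (Notch2)
log2(418.1/6699) = -4.002  (Col6)
Ccn2 is most strongly upregulated.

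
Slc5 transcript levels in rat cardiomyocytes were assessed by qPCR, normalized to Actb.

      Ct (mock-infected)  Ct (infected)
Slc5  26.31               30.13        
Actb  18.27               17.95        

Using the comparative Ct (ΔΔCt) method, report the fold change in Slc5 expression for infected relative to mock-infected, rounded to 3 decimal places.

ΔCt(mock-infected) = 26.310 − 18.270 = 8.040
ΔCt(infected) = 30.130 − 17.950 = 12.180
ΔΔCt = 12.180 − 8.040 = 4.140
Fold change = 2^(−4.140) = 0.0567

0.057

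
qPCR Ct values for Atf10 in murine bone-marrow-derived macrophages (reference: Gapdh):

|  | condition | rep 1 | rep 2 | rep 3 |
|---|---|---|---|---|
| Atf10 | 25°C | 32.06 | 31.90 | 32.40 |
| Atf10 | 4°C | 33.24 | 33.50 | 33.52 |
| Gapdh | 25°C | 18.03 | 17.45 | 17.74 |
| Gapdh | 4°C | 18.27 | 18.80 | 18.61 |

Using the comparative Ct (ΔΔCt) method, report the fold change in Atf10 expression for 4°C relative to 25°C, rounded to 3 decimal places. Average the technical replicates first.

Mean Ct: Atf10 25°C 32.120; Atf10 4°C 33.420; Gapdh 25°C 17.740; Gapdh 4°C 18.560
ΔCt(25°C) = 32.120 − 17.740 = 14.380
ΔCt(4°C) = 33.420 − 18.560 = 14.860
ΔΔCt = 14.860 − 14.380 = 0.480
Fold change = 2^(−0.480) = 0.7170

0.717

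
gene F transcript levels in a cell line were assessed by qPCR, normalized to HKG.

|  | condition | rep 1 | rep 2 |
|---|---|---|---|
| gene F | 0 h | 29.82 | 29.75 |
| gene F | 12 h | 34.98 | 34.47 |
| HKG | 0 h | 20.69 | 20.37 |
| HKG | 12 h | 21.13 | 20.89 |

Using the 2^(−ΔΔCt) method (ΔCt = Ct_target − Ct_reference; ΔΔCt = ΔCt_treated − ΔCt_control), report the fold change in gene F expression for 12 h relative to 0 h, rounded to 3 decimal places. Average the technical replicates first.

Mean Ct: gene F 0 h 29.785; gene F 12 h 34.725; HKG 0 h 20.530; HKG 12 h 21.010
ΔCt(0 h) = 29.785 − 20.530 = 9.255
ΔCt(12 h) = 34.725 − 21.010 = 13.715
ΔΔCt = 13.715 − 9.255 = 4.460
Fold change = 2^(−4.460) = 0.0454

0.045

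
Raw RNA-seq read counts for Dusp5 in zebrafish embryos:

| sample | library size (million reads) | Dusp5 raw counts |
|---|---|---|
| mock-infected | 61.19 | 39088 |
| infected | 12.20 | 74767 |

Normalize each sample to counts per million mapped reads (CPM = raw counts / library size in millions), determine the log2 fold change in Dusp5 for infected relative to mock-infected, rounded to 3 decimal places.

CPM(mock-infected) = 39088 / 61.19 = 638.7972
CPM(infected) = 74767 / 12.20 = 6128.4426
Fold change = 6128.4426 / 638.7972 = 9.59372
log2(9.59372) = 3.2621

3.262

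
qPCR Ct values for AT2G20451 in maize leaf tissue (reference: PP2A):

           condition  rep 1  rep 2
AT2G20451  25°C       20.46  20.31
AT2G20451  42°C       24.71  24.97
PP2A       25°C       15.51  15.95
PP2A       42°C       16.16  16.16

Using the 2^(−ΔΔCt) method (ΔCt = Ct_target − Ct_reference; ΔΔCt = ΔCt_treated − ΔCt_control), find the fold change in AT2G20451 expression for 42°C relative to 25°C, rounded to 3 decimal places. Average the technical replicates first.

Mean Ct: AT2G20451 25°C 20.385; AT2G20451 42°C 24.840; PP2A 25°C 15.730; PP2A 42°C 16.160
ΔCt(25°C) = 20.385 − 15.730 = 4.655
ΔCt(42°C) = 24.840 − 16.160 = 8.680
ΔΔCt = 8.680 − 4.655 = 4.025
Fold change = 2^(−4.025) = 0.0614

0.061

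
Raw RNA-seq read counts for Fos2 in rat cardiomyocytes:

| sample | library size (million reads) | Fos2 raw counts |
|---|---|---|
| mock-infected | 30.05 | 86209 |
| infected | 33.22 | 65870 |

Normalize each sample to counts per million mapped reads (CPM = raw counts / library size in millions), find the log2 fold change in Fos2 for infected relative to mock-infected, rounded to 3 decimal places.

CPM(mock-infected) = 86209 / 30.05 = 2868.8519
CPM(infected) = 65870 / 33.22 = 1982.8417
Fold change = 1982.8417 / 2868.8519 = 0.69116
log2(0.69116) = -0.5329

-0.533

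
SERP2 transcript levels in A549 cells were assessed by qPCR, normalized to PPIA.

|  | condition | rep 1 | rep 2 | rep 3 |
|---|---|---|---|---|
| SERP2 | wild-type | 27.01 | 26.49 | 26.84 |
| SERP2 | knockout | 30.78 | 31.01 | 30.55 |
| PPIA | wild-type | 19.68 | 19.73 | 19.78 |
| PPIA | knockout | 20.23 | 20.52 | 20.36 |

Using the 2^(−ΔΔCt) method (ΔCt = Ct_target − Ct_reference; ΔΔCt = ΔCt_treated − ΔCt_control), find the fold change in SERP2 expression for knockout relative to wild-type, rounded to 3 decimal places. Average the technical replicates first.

Mean Ct: SERP2 wild-type 26.780; SERP2 knockout 30.780; PPIA wild-type 19.730; PPIA knockout 20.370
ΔCt(wild-type) = 26.780 − 19.730 = 7.050
ΔCt(knockout) = 30.780 − 20.370 = 10.410
ΔΔCt = 10.410 − 7.050 = 3.360
Fold change = 2^(−3.360) = 0.0974

0.097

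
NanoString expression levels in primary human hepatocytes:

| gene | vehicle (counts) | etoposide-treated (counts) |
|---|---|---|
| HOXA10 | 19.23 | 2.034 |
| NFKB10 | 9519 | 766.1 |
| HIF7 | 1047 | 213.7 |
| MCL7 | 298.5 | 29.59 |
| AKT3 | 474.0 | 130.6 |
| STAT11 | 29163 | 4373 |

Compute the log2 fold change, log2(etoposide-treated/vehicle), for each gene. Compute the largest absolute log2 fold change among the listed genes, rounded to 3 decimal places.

log2(2.034/19.23) = -3.241  (HOXA10)
log2(766.1/9519) = -3.635  (NFKB10)
log2(213.7/1047) = -2.293  (HIF7)
log2(29.59/298.5) = -3.335  (MCL7)
log2(130.6/474.0) = -1.860  (AKT3)
log2(4373/29163) = -2.737  (STAT11)
The largest magnitude belongs to NFKB10.

3.635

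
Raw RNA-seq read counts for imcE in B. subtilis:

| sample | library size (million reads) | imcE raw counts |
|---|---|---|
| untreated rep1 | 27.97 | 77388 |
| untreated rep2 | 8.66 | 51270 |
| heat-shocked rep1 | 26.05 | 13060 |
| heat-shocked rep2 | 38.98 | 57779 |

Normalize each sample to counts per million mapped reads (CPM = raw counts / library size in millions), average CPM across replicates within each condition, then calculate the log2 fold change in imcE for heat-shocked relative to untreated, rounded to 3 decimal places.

CPM(untreated rep1) = 77388 / 27.97 = 2766.8216
CPM(untreated rep2) = 51270 / 8.66 = 5920.3233
CPM(heat-shocked rep1) = 13060 / 26.05 = 501.3436
CPM(heat-shocked rep2) = 57779 / 38.98 = 1482.2730
mean CPM(untreated) = 4343.5725; mean CPM(heat-shocked) = 991.8083
Fold change = 991.8083 / 4343.5725 = 0.22834
log2(0.22834) = -2.1307

-2.131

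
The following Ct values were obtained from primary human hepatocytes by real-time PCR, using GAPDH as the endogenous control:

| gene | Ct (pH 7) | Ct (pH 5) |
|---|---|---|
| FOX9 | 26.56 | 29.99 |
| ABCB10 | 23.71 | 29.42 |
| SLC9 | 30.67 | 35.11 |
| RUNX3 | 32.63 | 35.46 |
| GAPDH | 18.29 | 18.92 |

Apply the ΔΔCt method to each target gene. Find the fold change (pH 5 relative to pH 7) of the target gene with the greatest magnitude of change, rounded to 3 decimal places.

0.030

FOX9: ΔΔCt = (29.99−18.92) − (26.56−18.29) = 11.07 − 8.27 = 2.80; fold change = 2^-2.80 = 0.144
ABCB10: ΔΔCt = (29.42−18.92) − (23.71−18.29) = 10.50 − 5.42 = 5.08; fold change = 2^-5.08 = 0.030
SLC9: ΔΔCt = (35.11−18.92) − (30.67−18.29) = 16.19 − 12.38 = 3.81; fold change = 2^-3.81 = 0.071
RUNX3: ΔΔCt = (35.46−18.92) − (32.63−18.29) = 16.54 − 14.34 = 2.20; fold change = 2^-2.20 = 0.218
ABCB10 has the largest |ΔΔCt| = 5.08.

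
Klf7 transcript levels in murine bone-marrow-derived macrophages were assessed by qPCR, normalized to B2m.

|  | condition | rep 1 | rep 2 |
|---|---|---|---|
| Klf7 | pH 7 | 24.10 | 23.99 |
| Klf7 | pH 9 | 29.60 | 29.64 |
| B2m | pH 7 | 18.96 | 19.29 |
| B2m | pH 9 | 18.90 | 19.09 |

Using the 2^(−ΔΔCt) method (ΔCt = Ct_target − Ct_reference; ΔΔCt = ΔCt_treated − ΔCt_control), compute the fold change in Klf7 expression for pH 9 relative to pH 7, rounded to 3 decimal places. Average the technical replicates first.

Mean Ct: Klf7 pH 7 24.045; Klf7 pH 9 29.620; B2m pH 7 19.125; B2m pH 9 18.995
ΔCt(pH 7) = 24.045 − 19.125 = 4.920
ΔCt(pH 9) = 29.620 − 18.995 = 10.625
ΔΔCt = 10.625 − 4.920 = 5.705
Fold change = 2^(−5.705) = 0.0192

0.019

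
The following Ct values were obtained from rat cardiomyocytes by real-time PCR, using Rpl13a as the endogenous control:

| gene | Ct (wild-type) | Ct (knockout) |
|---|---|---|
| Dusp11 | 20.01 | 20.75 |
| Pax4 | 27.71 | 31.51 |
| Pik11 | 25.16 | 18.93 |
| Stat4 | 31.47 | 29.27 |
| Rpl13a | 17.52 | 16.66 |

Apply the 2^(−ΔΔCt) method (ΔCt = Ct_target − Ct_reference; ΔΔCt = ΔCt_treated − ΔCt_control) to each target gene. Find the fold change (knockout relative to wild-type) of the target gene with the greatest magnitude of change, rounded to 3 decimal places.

Dusp11: ΔΔCt = (20.75−16.66) − (20.01−17.52) = 4.09 − 2.49 = 1.60; fold change = 2^-1.60 = 0.330
Pax4: ΔΔCt = (31.51−16.66) − (27.71−17.52) = 14.85 − 10.19 = 4.66; fold change = 2^-4.66 = 0.040
Pik11: ΔΔCt = (18.93−16.66) − (25.16−17.52) = 2.27 − 7.64 = -5.37; fold change = 2^5.37 = 41.355
Stat4: ΔΔCt = (29.27−16.66) − (31.47−17.52) = 12.61 − 13.95 = -1.34; fold change = 2^1.34 = 2.532
Pik11 has the largest |ΔΔCt| = 5.37.

41.355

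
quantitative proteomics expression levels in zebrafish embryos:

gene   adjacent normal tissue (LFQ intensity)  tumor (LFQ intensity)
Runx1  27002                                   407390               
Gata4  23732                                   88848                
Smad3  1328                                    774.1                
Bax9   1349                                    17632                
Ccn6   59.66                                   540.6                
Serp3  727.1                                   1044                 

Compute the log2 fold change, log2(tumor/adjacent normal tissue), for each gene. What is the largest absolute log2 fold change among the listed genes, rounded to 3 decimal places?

log2(407390/27002) = 3.915  (Runx1)
log2(88848/23732) = 1.905  (Gata4)
log2(774.1/1328) = -0.779  (Smad3)
log2(17632/1349) = 3.708  (Bax9)
log2(540.6/59.66) = 3.180  (Ccn6)
log2(1044/727.1) = 0.522  (Serp3)
The largest magnitude belongs to Runx1.

3.915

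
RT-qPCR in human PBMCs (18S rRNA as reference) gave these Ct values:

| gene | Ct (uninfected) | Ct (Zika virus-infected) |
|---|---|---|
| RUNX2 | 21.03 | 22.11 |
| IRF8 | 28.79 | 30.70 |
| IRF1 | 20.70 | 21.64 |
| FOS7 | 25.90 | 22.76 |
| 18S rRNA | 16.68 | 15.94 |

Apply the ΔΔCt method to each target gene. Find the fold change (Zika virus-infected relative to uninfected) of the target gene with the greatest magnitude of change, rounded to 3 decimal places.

RUNX2: ΔΔCt = (22.11−15.94) − (21.03−16.68) = 6.17 − 4.35 = 1.82; fold change = 2^-1.82 = 0.283
IRF8: ΔΔCt = (30.70−15.94) − (28.79−16.68) = 14.76 − 12.11 = 2.65; fold change = 2^-2.65 = 0.159
IRF1: ΔΔCt = (21.64−15.94) − (20.70−16.68) = 5.70 − 4.02 = 1.68; fold change = 2^-1.68 = 0.312
FOS7: ΔΔCt = (22.76−15.94) − (25.90−16.68) = 6.82 − 9.22 = -2.40; fold change = 2^2.40 = 5.278
IRF8 has the largest |ΔΔCt| = 2.65.

0.159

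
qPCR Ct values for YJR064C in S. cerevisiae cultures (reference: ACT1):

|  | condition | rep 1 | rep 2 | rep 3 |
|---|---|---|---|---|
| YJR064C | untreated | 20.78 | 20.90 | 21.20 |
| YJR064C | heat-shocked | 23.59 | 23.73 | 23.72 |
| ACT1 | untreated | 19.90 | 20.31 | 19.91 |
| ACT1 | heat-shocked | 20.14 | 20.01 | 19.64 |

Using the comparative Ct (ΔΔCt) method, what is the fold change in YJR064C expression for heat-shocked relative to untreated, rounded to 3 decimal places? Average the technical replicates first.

0.141

Mean Ct: YJR064C untreated 20.960; YJR064C heat-shocked 23.680; ACT1 untreated 20.040; ACT1 heat-shocked 19.930
ΔCt(untreated) = 20.960 − 20.040 = 0.920
ΔCt(heat-shocked) = 23.680 − 19.930 = 3.750
ΔΔCt = 3.750 − 0.920 = 2.830
Fold change = 2^(−2.830) = 0.1406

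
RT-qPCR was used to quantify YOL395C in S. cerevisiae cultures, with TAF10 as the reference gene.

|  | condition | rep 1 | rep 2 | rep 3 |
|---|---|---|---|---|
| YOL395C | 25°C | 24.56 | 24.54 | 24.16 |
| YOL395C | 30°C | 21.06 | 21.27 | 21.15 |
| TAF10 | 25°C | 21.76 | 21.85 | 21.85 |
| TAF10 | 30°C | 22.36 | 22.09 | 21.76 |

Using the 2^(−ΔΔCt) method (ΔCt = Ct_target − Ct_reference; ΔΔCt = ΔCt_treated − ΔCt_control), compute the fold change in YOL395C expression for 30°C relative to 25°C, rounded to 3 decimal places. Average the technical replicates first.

11.392

Mean Ct: YOL395C 25°C 24.420; YOL395C 30°C 21.160; TAF10 25°C 21.820; TAF10 30°C 22.070
ΔCt(25°C) = 24.420 − 21.820 = 2.600
ΔCt(30°C) = 21.160 − 22.070 = -0.910
ΔΔCt = -0.910 − 2.600 = -3.510
Fold change = 2^(−(-3.510)) = 2^3.510 = 11.3924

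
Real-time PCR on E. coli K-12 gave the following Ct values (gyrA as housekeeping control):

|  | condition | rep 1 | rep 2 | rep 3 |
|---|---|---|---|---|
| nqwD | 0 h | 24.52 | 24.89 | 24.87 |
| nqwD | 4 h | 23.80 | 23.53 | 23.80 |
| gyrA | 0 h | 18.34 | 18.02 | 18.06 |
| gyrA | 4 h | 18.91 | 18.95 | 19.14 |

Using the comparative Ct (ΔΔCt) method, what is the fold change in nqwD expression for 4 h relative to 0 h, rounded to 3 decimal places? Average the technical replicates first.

Mean Ct: nqwD 0 h 24.760; nqwD 4 h 23.710; gyrA 0 h 18.140; gyrA 4 h 19.000
ΔCt(0 h) = 24.760 − 18.140 = 6.620
ΔCt(4 h) = 23.710 − 19.000 = 4.710
ΔΔCt = 4.710 − 6.620 = -1.910
Fold change = 2^(−(-1.910)) = 2^1.910 = 3.7581

3.758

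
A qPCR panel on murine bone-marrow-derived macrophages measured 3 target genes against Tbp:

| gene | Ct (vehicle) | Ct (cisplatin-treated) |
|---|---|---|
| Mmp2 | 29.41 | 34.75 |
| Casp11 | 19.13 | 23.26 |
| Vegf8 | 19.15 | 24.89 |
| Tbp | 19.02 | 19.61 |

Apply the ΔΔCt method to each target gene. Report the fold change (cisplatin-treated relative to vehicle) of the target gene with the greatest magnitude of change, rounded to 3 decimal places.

Mmp2: ΔΔCt = (34.75−19.61) − (29.41−19.02) = 15.14 − 10.39 = 4.75; fold change = 2^-4.75 = 0.037
Casp11: ΔΔCt = (23.26−19.61) − (19.13−19.02) = 3.65 − 0.11 = 3.54; fold change = 2^-3.54 = 0.086
Vegf8: ΔΔCt = (24.89−19.61) − (19.15−19.02) = 5.28 − 0.13 = 5.15; fold change = 2^-5.15 = 0.028
Vegf8 has the largest |ΔΔCt| = 5.15.

0.028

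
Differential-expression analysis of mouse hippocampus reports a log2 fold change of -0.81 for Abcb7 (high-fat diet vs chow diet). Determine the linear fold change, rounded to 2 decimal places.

0.57

Fold change = 2^(-0.81) = 0.570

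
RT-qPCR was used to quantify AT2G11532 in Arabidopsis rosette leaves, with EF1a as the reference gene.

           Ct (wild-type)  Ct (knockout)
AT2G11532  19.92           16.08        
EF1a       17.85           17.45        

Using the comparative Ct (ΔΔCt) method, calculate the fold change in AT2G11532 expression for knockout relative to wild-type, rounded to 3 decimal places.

ΔCt(wild-type) = 19.920 − 17.850 = 2.070
ΔCt(knockout) = 16.080 − 17.450 = -1.370
ΔΔCt = -1.370 − 2.070 = -3.440
Fold change = 2^(−(-3.440)) = 2^3.440 = 10.8528

10.853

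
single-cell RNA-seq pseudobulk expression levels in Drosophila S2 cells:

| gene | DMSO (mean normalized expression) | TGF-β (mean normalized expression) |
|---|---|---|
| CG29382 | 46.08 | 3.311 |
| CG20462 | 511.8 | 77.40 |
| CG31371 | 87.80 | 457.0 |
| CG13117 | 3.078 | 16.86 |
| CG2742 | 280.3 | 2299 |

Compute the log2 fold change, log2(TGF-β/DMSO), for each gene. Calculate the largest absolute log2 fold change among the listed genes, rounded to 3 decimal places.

log2(3.311/46.08) = -3.799  (CG29382)
log2(77.40/511.8) = -2.725  (CG20462)
log2(457.0/87.80) = 2.380  (CG31371)
log2(16.86/3.078) = 2.454  (CG13117)
log2(2299/280.3) = 3.036  (CG2742)
The largest magnitude belongs to CG29382.

3.799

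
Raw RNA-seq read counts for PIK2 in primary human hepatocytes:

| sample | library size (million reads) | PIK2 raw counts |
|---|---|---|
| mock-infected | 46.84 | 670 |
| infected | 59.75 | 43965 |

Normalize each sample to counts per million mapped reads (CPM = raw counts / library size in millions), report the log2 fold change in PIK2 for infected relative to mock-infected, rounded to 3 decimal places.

CPM(mock-infected) = 670 / 46.84 = 14.3040
CPM(infected) = 43965 / 59.75 = 735.8159
Fold change = 735.8159 / 14.3040 = 51.44122
log2(51.44122) = 5.6849

5.685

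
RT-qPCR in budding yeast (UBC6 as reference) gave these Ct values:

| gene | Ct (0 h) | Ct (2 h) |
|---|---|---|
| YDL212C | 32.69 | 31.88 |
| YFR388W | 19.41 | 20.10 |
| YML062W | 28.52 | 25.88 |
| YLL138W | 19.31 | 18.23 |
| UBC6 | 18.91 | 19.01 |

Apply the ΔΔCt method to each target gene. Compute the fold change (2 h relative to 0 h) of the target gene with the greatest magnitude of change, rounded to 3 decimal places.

YDL212C: ΔΔCt = (31.88−19.01) − (32.69−18.91) = 12.87 − 13.78 = -0.91; fold change = 2^0.91 = 1.879
YFR388W: ΔΔCt = (20.10−19.01) − (19.41−18.91) = 1.09 − 0.50 = 0.59; fold change = 2^-0.59 = 0.664
YML062W: ΔΔCt = (25.88−19.01) − (28.52−18.91) = 6.87 − 9.61 = -2.74; fold change = 2^2.74 = 6.681
YLL138W: ΔΔCt = (18.23−19.01) − (19.31−18.91) = -0.78 − 0.40 = -1.18; fold change = 2^1.18 = 2.266
YML062W has the largest |ΔΔCt| = 2.74.

6.681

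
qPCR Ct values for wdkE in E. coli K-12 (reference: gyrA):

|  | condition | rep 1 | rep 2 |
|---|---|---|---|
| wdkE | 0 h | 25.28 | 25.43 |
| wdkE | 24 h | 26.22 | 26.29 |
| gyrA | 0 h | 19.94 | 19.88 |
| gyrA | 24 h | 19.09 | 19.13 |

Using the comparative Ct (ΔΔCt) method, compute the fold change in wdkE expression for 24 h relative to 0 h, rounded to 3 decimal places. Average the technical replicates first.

0.308

Mean Ct: wdkE 0 h 25.355; wdkE 24 h 26.255; gyrA 0 h 19.910; gyrA 24 h 19.110
ΔCt(0 h) = 25.355 − 19.910 = 5.445
ΔCt(24 h) = 26.255 − 19.110 = 7.145
ΔΔCt = 7.145 − 5.445 = 1.700
Fold change = 2^(−1.700) = 0.3078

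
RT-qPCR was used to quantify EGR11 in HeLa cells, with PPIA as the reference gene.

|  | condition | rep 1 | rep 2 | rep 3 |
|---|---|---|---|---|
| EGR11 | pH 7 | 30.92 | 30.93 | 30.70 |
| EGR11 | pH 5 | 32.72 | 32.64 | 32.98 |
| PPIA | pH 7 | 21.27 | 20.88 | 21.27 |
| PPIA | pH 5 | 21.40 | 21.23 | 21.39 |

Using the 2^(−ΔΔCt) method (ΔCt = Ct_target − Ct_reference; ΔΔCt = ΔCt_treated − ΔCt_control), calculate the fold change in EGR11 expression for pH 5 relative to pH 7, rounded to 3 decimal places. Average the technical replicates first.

0.301

Mean Ct: EGR11 pH 7 30.850; EGR11 pH 5 32.780; PPIA pH 7 21.140; PPIA pH 5 21.340
ΔCt(pH 7) = 30.850 − 21.140 = 9.710
ΔCt(pH 5) = 32.780 − 21.340 = 11.440
ΔΔCt = 11.440 − 9.710 = 1.730
Fold change = 2^(−1.730) = 0.3015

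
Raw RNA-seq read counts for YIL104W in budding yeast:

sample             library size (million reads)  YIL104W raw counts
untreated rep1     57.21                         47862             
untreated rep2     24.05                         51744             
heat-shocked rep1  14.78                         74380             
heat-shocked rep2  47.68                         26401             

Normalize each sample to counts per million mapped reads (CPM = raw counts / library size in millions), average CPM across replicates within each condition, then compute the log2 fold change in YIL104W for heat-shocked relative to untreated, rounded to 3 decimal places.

CPM(untreated rep1) = 47862 / 57.21 = 836.6020
CPM(untreated rep2) = 51744 / 24.05 = 2151.5177
CPM(heat-shocked rep1) = 74380 / 14.78 = 5032.4763
CPM(heat-shocked rep2) = 26401 / 47.68 = 553.7122
mean CPM(untreated) = 1494.0598; mean CPM(heat-shocked) = 2793.0943
Fold change = 2793.0943 / 1494.0598 = 1.86947
log2(1.86947) = 0.9026

0.903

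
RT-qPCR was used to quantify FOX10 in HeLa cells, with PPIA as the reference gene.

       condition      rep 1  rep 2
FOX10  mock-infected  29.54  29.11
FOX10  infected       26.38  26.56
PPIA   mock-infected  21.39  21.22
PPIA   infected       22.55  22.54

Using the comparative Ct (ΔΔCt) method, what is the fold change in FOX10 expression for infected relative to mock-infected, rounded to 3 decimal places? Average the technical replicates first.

Mean Ct: FOX10 mock-infected 29.325; FOX10 infected 26.470; PPIA mock-infected 21.305; PPIA infected 22.545
ΔCt(mock-infected) = 29.325 − 21.305 = 8.020
ΔCt(infected) = 26.470 − 22.545 = 3.925
ΔΔCt = 3.925 − 8.020 = -4.095
Fold change = 2^(−(-4.095)) = 2^4.095 = 17.0890

17.089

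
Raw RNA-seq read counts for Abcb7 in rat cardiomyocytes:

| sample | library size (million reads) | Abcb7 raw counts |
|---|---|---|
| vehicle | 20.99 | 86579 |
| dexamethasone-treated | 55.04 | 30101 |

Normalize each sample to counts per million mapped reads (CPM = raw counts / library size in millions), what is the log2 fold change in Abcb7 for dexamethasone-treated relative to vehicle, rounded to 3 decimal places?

CPM(vehicle) = 86579 / 20.99 = 4124.7737
CPM(dexamethasone-treated) = 30101 / 55.04 = 546.8932
Fold change = 546.8932 / 4124.7737 = 0.13259
log2(0.13259) = -2.9150

-2.915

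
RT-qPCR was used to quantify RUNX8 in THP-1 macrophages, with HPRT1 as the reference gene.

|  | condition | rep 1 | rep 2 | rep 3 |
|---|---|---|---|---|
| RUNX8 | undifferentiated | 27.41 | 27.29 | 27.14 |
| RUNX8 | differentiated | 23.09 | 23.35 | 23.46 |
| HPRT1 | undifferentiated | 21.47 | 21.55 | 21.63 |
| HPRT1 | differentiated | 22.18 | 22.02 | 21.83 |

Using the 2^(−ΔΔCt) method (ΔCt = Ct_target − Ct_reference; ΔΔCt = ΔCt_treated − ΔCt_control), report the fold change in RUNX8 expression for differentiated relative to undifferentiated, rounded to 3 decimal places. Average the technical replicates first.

21.706

Mean Ct: RUNX8 undifferentiated 27.280; RUNX8 differentiated 23.300; HPRT1 undifferentiated 21.550; HPRT1 differentiated 22.010
ΔCt(undifferentiated) = 27.280 − 21.550 = 5.730
ΔCt(differentiated) = 23.300 − 22.010 = 1.290
ΔΔCt = 1.290 − 5.730 = -4.440
Fold change = 2^(−(-4.440)) = 2^4.440 = 21.7057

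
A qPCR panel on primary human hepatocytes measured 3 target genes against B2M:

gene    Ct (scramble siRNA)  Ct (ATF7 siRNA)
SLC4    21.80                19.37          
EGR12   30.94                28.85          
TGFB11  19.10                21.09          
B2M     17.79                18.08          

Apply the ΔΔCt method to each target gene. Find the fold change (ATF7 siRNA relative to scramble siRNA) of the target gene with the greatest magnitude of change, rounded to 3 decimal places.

SLC4: ΔΔCt = (19.37−18.08) − (21.80−17.79) = 1.29 − 4.01 = -2.72; fold change = 2^2.72 = 6.589
EGR12: ΔΔCt = (28.85−18.08) − (30.94−17.79) = 10.77 − 13.15 = -2.38; fold change = 2^2.38 = 5.205
TGFB11: ΔΔCt = (21.09−18.08) − (19.10−17.79) = 3.01 − 1.31 = 1.70; fold change = 2^-1.70 = 0.308
SLC4 has the largest |ΔΔCt| = 2.72.

6.589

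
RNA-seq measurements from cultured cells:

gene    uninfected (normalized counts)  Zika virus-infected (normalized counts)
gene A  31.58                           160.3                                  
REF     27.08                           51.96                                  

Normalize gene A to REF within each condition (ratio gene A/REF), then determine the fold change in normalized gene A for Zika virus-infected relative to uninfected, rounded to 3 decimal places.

2.645

gene A/REF (uninfected) = 31.58 / 27.08 = 1.1662
gene A/REF (Zika virus-infected) = 160.3 / 51.96 = 3.0851
Fold change = 3.0851 / 1.1662 = 2.6455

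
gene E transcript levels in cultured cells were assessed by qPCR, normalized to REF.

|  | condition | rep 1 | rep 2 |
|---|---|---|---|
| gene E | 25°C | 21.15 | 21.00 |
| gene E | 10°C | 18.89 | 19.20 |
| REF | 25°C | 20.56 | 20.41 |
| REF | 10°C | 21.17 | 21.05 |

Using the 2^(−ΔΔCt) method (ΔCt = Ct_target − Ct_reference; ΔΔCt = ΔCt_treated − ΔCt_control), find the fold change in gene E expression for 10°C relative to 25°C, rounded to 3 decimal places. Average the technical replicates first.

6.298

Mean Ct: gene E 25°C 21.075; gene E 10°C 19.045; REF 25°C 20.485; REF 10°C 21.110
ΔCt(25°C) = 21.075 − 20.485 = 0.590
ΔCt(10°C) = 19.045 − 21.110 = -2.065
ΔΔCt = -2.065 − 0.590 = -2.655
Fold change = 2^(−(-2.655)) = 2^2.655 = 6.2985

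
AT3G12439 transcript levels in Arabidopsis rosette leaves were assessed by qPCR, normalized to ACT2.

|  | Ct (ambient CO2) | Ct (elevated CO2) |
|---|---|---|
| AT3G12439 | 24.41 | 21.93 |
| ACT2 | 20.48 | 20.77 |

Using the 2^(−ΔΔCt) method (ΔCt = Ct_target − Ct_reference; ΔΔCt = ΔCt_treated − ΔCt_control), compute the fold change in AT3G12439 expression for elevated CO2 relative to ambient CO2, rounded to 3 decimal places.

ΔCt(ambient CO2) = 24.410 − 20.480 = 3.930
ΔCt(elevated CO2) = 21.930 − 20.770 = 1.160
ΔΔCt = 1.160 − 3.930 = -2.770
Fold change = 2^(−(-2.770)) = 2^2.770 = 6.8211

6.821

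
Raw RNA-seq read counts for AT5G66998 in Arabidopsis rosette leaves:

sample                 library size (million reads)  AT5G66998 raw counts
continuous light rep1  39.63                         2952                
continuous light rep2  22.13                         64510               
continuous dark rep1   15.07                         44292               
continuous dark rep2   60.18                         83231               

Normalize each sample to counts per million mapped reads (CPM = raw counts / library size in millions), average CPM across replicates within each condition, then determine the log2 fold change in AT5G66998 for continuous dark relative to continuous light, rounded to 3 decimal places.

CPM(continuous light rep1) = 2952 / 39.63 = 74.4890
CPM(continuous light rep2) = 64510 / 22.13 = 2915.0474
CPM(continuous dark rep1) = 44292 / 15.07 = 2939.0843
CPM(continuous dark rep2) = 83231 / 60.18 = 1383.0342
mean CPM(continuous light) = 1494.7682; mean CPM(continuous dark) = 2161.0593
Fold change = 2161.0593 / 1494.7682 = 1.44575
log2(1.44575) = 0.5318

0.532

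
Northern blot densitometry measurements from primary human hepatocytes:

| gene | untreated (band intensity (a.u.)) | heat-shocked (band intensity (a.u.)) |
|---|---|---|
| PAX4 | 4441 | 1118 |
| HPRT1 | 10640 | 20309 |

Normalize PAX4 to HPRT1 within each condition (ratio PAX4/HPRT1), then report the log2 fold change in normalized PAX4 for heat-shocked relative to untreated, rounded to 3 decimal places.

-2.923

PAX4/HPRT1 (untreated) = 4441 / 10640 = 0.41739
PAX4/HPRT1 (heat-shocked) = 1118 / 20309 = 0.055049
Fold change = 0.055049 / 0.41739 = 0.1319
log2(0.1319) = -2.9226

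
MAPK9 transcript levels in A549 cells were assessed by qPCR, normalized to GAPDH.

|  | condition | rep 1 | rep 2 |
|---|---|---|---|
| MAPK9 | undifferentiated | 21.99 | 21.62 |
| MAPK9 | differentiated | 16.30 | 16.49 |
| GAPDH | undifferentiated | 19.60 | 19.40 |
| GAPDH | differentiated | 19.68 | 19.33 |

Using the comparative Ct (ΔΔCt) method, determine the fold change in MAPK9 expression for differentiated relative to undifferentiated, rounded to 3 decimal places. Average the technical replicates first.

42.666

Mean Ct: MAPK9 undifferentiated 21.805; MAPK9 differentiated 16.395; GAPDH undifferentiated 19.500; GAPDH differentiated 19.505
ΔCt(undifferentiated) = 21.805 − 19.500 = 2.305
ΔCt(differentiated) = 16.395 − 19.505 = -3.110
ΔΔCt = -3.110 − 2.305 = -5.415
Fold change = 2^(−(-5.415)) = 2^5.415 = 42.6656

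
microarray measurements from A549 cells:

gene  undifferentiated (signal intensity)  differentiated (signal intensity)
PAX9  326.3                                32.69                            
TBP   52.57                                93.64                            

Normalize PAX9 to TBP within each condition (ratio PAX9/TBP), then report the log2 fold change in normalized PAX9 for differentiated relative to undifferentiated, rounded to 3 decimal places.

-4.152

PAX9/TBP (undifferentiated) = 326.3 / 52.57 = 6.207
PAX9/TBP (differentiated) = 32.69 / 93.64 = 0.3491
Fold change = 0.3491 / 6.207 = 0.0562
log2(0.0562) = -4.1522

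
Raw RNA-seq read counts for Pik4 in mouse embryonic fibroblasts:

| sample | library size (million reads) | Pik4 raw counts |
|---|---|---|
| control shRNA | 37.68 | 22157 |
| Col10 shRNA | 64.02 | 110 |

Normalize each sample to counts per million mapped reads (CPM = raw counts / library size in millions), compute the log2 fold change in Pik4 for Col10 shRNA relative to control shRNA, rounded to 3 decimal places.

CPM(control shRNA) = 22157 / 37.68 = 588.0308
CPM(Col10 shRNA) = 110 / 64.02 = 1.7182
Fold change = 1.7182 / 588.0308 = 0.00292
log2(0.00292) = -8.4188

-8.419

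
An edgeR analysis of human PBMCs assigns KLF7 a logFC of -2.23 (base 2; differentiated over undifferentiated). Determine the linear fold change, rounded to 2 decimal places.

Fold change = 2^(-2.23) = 0.213

0.21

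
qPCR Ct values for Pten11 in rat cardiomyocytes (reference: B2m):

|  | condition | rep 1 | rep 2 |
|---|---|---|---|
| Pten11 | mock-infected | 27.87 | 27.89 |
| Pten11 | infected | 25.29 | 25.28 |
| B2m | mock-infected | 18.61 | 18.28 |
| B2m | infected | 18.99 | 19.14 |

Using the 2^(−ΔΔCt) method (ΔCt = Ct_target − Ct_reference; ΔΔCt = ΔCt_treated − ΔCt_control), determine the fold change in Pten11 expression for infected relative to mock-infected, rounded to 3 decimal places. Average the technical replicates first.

Mean Ct: Pten11 mock-infected 27.880; Pten11 infected 25.285; B2m mock-infected 18.445; B2m infected 19.065
ΔCt(mock-infected) = 27.880 − 18.445 = 9.435
ΔCt(infected) = 25.285 − 19.065 = 6.220
ΔΔCt = 6.220 − 9.435 = -3.215
Fold change = 2^(−(-3.215)) = 2^3.215 = 9.2856

9.286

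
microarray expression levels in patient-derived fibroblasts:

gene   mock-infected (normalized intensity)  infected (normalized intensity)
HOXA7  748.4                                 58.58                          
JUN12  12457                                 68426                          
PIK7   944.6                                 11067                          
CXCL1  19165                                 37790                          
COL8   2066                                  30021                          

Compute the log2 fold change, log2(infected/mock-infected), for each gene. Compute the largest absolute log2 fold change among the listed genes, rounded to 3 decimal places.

3.861

log2(58.58/748.4) = -3.675  (HOXA7)
log2(68426/12457) = 2.458  (JUN12)
log2(11067/944.6) = 3.550  (PIK7)
log2(37790/19165) = 0.980  (CXCL1)
log2(30021/2066) = 3.861  (COL8)
The largest magnitude belongs to COL8.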